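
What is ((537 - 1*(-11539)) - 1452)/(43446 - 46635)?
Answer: -10624/3189 ≈ -3.3315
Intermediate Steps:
((537 - 1*(-11539)) - 1452)/(43446 - 46635) = ((537 + 11539) - 1452)/(-3189) = (12076 - 1452)*(-1/3189) = 10624*(-1/3189) = -10624/3189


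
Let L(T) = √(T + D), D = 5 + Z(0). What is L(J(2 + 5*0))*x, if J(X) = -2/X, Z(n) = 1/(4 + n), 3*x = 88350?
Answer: 14725*√17 ≈ 60713.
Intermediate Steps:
x = 29450 (x = (⅓)*88350 = 29450)
D = 21/4 (D = 5 + 1/(4 + 0) = 5 + 1/4 = 5 + ¼ = 21/4 ≈ 5.2500)
L(T) = √(21/4 + T) (L(T) = √(T + 21/4) = √(21/4 + T))
L(J(2 + 5*0))*x = (√(21 + 4*(-2/(2 + 5*0)))/2)*29450 = (√(21 + 4*(-2/(2 + 0)))/2)*29450 = (√(21 + 4*(-2/2))/2)*29450 = (√(21 + 4*(-2*½))/2)*29450 = (√(21 + 4*(-1))/2)*29450 = (√(21 - 4)/2)*29450 = (√17/2)*29450 = 14725*√17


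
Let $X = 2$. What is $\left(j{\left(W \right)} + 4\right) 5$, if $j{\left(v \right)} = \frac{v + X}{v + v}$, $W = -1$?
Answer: $\frac{35}{2} \approx 17.5$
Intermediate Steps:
$j{\left(v \right)} = \frac{2 + v}{2 v}$ ($j{\left(v \right)} = \frac{v + 2}{v + v} = \frac{2 + v}{2 v}$)
$\left(j{\left(W \right)} + 4\right) 5 = \left(\frac{2 - 1}{2 \left(-1\right)} + 4\right) 5 = \left(\frac{1}{2} \left(-1\right) 1 + 4\right) 5 = \left(- \frac{1}{2} + 4\right) 5 = \frac{7}{2} \cdot 5 = \frac{35}{2}$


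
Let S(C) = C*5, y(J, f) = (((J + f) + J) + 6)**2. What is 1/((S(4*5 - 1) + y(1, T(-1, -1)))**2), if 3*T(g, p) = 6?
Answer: 1/38025 ≈ 2.6298e-5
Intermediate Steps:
T(g, p) = 2 (T(g, p) = (1/3)*6 = 2)
y(J, f) = (6 + f + 2*J)**2 (y(J, f) = ((f + 2*J) + 6)**2 = (6 + f + 2*J)**2)
S(C) = 5*C
1/((S(4*5 - 1) + y(1, T(-1, -1)))**2) = 1/((5*(4*5 - 1) + (6 + 2 + 2*1)**2)**2) = 1/((5*(20 - 1) + (6 + 2 + 2)**2)**2) = 1/((5*19 + 10**2)**2) = 1/((95 + 100)**2) = 1/(195**2) = 1/38025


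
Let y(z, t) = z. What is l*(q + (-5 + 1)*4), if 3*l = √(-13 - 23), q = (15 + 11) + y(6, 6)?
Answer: 32*I ≈ 32.0*I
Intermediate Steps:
q = 32 (q = (15 + 11) + 6 = 26 + 6 = 32)
l = 2*I (l = √(-13 - 23)/3 = √(-36)/3 = (6*I)/3 = 2*I ≈ 2.0*I)
l*(q + (-5 + 1)*4) = (2*I)*(32 + (-5 + 1)*4) = (2*I)*(32 - 4*4) = (2*I)*(32 - 16) = (2*I)*16 = 32*I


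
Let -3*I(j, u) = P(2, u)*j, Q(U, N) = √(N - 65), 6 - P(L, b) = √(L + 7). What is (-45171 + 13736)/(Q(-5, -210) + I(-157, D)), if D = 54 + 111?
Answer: -4935295/24924 + 157175*I*√11/24924 ≈ -198.01 + 20.915*I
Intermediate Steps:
D = 165
P(L, b) = 6 - √(7 + L) (P(L, b) = 6 - √(L + 7) = 6 - √(7 + L))
Q(U, N) = √(-65 + N)
I(j, u) = -j (I(j, u) = -(6 - √(7 + 2))*j/3 = -(6 - √9)*j/3 = -(6 - 1*3)*j/3 = -(6 - 3)*j/3 = -j)
(-45171 + 13736)/(Q(-5, -210) + I(-157, D)) = (-45171 + 13736)/(√(-65 - 210) - 1*(-157)) = -31435/(√(-275) + 157) = -31435/(5*I*√11 + 157) = -31435/(157 + 5*I*√11)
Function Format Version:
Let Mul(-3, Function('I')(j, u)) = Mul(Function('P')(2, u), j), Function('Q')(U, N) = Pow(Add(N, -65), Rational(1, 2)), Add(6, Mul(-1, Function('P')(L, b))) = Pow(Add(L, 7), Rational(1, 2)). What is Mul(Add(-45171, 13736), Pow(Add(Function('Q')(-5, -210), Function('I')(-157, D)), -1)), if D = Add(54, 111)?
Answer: Add(Rational(-4935295, 24924), Mul(Rational(157175, 24924), I, Pow(11, Rational(1, 2)))) ≈ Add(-198.01, Mul(20.915, I))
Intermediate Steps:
D = 165
Function('P')(L, b) = Add(6, Mul(-1, Pow(Add(7, L), Rational(1, 2)))) (Function('P')(L, b) = Add(6, Mul(-1, Pow(Add(L, 7), Rational(1, 2)))) = Add(6, Mul(-1, Pow(Add(7, L), Rational(1, 2)))))
Function('Q')(U, N) = Pow(Add(-65, N), Rational(1, 2))
Function('I')(j, u) = Mul(-1, j) (Function('I')(j, u) = Mul(Rational(-1, 3), Mul(Add(6, Mul(-1, Pow(Add(7, 2), Rational(1, 2)))), j)) = Mul(Rational(-1, 3), Mul(Add(6, Mul(-1, Pow(9, Rational(1, 2)))), j)) = Mul(Rational(-1, 3), Mul(Add(6, Mul(-1, 3)), j)) = Mul(Rational(-1, 3), Mul(Add(6, -3), j)) = Mul(Rational(-1, 3), Mul(3, j)) = Mul(-1, j))
Mul(Add(-45171, 13736), Pow(Add(Function('Q')(-5, -210), Function('I')(-157, D)), -1)) = Mul(Add(-45171, 13736), Pow(Add(Pow(Add(-65, -210), Rational(1, 2)), Mul(-1, -157)), -1)) = Mul(-31435, Pow(Add(Pow(-275, Rational(1, 2)), 157), -1)) = Mul(-31435, Pow(Add(Mul(5, I, Pow(11, Rational(1, 2))), 157), -1)) = Mul(-31435, Pow(Add(157, Mul(5, I, Pow(11, Rational(1, 2)))), -1))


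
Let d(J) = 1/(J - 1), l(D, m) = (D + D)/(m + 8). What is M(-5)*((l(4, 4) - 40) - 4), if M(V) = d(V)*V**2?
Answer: 1625/9 ≈ 180.56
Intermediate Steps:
l(D, m) = 2*D/(8 + m) (l(D, m) = (2*D)/(8 + m) = 2*D/(8 + m))
d(J) = 1/(-1 + J)
M(V) = V**2/(-1 + V)
M(-5)*((l(4, 4) - 40) - 4) = ((-5)**2/(-1 - 5))*((2*4/(8 + 4) - 40) - 4) = (25/(-6))*((2*4/12 - 40) - 4) = (25*(-1/6))*((2*4*(1/12) - 40) - 4) = -25*((2/3 - 40) - 4)/6 = -25*(-118/3 - 4)/6 = -25/6*(-130/3) = 1625/9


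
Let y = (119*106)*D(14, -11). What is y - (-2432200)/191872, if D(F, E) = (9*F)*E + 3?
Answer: -418404461383/23984 ≈ -1.7445e+7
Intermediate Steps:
D(F, E) = 3 + 9*E*F (D(F, E) = 9*E*F + 3 = 3 + 9*E*F)
y = -17445162 (y = (119*106)*(3 + 9*(-11)*14) = 12614*(3 - 1386) = 12614*(-1383) = -17445162)
y - (-2432200)/191872 = -17445162 - (-2432200)/191872 = -17445162 - 1*(-304025/23984) = -17445162 + 304025/23984 = -418404461383/23984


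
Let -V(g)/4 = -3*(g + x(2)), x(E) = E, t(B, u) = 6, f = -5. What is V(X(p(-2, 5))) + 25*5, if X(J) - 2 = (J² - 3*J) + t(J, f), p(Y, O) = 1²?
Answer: 221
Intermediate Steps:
p(Y, O) = 1
X(J) = 8 + J² - 3*J (X(J) = 2 + ((J² - 3*J) + 6) = 2 + (6 + J² - 3*J) = 8 + J² - 3*J)
V(g) = 24 + 12*g (V(g) = -(-12)*(g + 2) = -(-12)*(2 + g) = -4*(-6 - 3*g) = 24 + 12*g)
V(X(p(-2, 5))) + 25*5 = (24 + 12*(8 + 1² - 3*1)) + 25*5 = (24 + 12*(8 + 1 - 3)) + 125 = (24 + 12*6) + 125 = (24 + 72) + 125 = 96 + 125 = 221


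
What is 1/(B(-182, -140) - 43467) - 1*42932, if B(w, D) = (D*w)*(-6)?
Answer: -8429569405/196347 ≈ -42932.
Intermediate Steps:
B(w, D) = -6*D*w
1/(B(-182, -140) - 43467) - 1*42932 = 1/(-6*(-140)*(-182) - 43467) - 1*42932 = 1/(-152880 - 43467) - 42932 = 1/(-196347) - 42932 = -1/196347 - 42932 = -8429569405/196347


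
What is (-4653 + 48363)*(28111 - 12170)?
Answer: 696781110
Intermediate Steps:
(-4653 + 48363)*(28111 - 12170) = 43710*15941 = 696781110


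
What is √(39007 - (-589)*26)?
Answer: √54321 ≈ 233.07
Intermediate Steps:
√(39007 - (-589)*26) = √(39007 - 1*(-15314)) = √(39007 + 15314) = √54321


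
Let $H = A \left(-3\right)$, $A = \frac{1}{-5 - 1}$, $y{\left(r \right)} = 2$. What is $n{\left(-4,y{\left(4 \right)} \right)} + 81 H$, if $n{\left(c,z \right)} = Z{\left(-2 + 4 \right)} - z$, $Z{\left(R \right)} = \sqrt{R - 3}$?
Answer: $\frac{77}{2} + i \approx 38.5 + 1.0 i$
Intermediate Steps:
$Z{\left(R \right)} = \sqrt{-3 + R}$
$n{\left(c,z \right)} = i - z$ ($n{\left(c,z \right)} = \sqrt{-3 + \left(-2 + 4\right)} - z = \sqrt{-3 + 2} - z = \sqrt{-1} - z = i - z$)
$A = - \frac{1}{6}$ ($A = \frac{1}{-6} = - \frac{1}{6} \approx -0.16667$)
$H = \frac{1}{2}$ ($H = \left(- \frac{1}{6}\right) \left(-3\right) = \frac{1}{2} \approx 0.5$)
$n{\left(-4,y{\left(4 \right)} \right)} + 81 H = \left(i - 2\right) + 81 \cdot \frac{1}{2} = \left(i - 2\right) + \frac{81}{2} = \left(-2 + i\right) + \frac{81}{2} = \frac{77}{2} + i$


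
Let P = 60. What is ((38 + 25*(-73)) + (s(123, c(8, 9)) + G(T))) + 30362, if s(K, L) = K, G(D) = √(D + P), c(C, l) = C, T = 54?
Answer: 28698 + √114 ≈ 28709.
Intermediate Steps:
G(D) = √(60 + D) (G(D) = √(D + 60) = √(60 + D))
((38 + 25*(-73)) + (s(123, c(8, 9)) + G(T))) + 30362 = ((38 + 25*(-73)) + (123 + √(60 + 54))) + 30362 = ((38 - 1825) + (123 + √114)) + 30362 = (-1787 + (123 + √114)) + 30362 = (-1664 + √114) + 30362 = 28698 + √114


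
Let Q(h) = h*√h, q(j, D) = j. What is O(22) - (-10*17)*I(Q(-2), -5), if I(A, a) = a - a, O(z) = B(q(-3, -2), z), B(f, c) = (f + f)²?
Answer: 36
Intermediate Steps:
B(f, c) = 4*f² (B(f, c) = (2*f)² = 4*f²)
O(z) = 36 (O(z) = 4*(-3)² = 4*9 = 36)
Q(h) = h^(3/2)
I(A, a) = 0
O(22) - (-10*17)*I(Q(-2), -5) = 36 - (-10*17)*0 = 36 - (-170)*0 = 36 - 1*0 = 36 + 0 = 36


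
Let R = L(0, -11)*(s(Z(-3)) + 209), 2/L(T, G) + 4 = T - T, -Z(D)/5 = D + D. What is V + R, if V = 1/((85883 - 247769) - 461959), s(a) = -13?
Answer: -61136811/623845 ≈ -98.000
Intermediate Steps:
Z(D) = -10*D (Z(D) = -5*(D + D) = -10*D)
L(T, G) = -½ (L(T, G) = 2/(-4 + (T - T)) = 2/(-4 + 0) = 2/(-4) = 2*(-¼) = -½)
R = -98 (R = -(-13 + 209)/2 = -½*196 = -98)
V = -1/623845 (V = 1/(-161886 - 461959) = 1/(-623845) = -1/623845 ≈ -1.6030e-6)
V + R = -1/623845 - 98 = -61136811/623845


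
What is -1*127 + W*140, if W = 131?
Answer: 18213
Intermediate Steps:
-1*127 + W*140 = -1*127 + 131*140 = -127 + 18340 = 18213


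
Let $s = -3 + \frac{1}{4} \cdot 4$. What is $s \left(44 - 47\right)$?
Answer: $6$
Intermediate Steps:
$s = -2$ ($s = -3 + \frac{1}{4} \cdot 4 = -3 + 1 = -2$)
$s \left(44 - 47\right) = - 2 \left(44 - 47\right) = \left(-2\right) \left(-3\right) = 6$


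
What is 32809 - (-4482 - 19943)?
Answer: 57234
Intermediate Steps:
32809 - (-4482 - 19943) = 32809 - 1*(-24425) = 32809 + 24425 = 57234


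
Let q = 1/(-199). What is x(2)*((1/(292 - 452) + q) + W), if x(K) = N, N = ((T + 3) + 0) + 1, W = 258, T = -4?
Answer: 0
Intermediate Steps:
N = 0 (N = ((-4 + 3) + 0) + 1 = (-1 + 0) + 1 = -1 + 1 = 0)
q = -1/199 ≈ -0.0050251
x(K) = 0
x(2)*((1/(292 - 452) + q) + W) = 0*((1/(292 - 452) - 1/199) + 258) = 0*((1/(-160) - 1/199) + 258) = 0*((-1/160 - 1/199) + 258) = 0*(-359/31840 + 258) = 0*(8214361/31840) = 0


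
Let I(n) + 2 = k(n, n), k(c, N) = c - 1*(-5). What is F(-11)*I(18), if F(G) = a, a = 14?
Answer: 294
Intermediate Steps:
k(c, N) = 5 + c (k(c, N) = c + 5 = 5 + c)
I(n) = 3 + n (I(n) = -2 + (5 + n) = 3 + n)
F(G) = 14
F(-11)*I(18) = 14*(3 + 18) = 14*21 = 294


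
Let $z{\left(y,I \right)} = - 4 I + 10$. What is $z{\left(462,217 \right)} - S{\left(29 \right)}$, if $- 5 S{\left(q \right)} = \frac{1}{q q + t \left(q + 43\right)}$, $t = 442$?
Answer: $- \frac{140132849}{163325} \approx -858.0$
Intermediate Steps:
$z{\left(y,I \right)} = 10 - 4 I$
$S{\left(q \right)} = - \frac{1}{5 \left(19006 + q^{2} + 442 q\right)}$ ($S{\left(q \right)} = - \frac{1}{5 \left(q q + 442 \left(q + 43\right)\right)} = - \frac{1}{5 \left(q^{2} + 442 \left(43 + q\right)\right)} = - \frac{1}{5 \left(q^{2} + \left(19006 + 442 q\right)\right)} = - \frac{1}{5 \left(19006 + q^{2} + 442 q\right)}$)
$z{\left(462,217 \right)} - S{\left(29 \right)} = \left(10 - 868\right) - - \frac{1}{95030 + 5 \cdot 29^{2} + 2210 \cdot 29} = \left(10 - 868\right) - - \frac{1}{95030 + 5 \cdot 841 + 64090} = -858 - - \frac{1}{95030 + 4205 + 64090} = -858 - - \frac{1}{163325} = -858 + \frac{1}{163325} = - \frac{140132849}{163325}$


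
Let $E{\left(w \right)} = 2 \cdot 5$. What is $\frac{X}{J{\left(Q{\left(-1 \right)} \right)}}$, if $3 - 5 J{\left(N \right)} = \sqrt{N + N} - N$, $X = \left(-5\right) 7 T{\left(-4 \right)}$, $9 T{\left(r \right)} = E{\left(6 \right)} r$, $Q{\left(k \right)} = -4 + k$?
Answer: $- \frac{1000}{9} + \frac{500 i \sqrt{10}}{9} \approx -111.11 + 175.68 i$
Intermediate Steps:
$E{\left(w \right)} = 10$
$T{\left(r \right)} = \frac{10 r}{9}$
$X = \frac{1400}{9}$ ($X = \left(-5\right) 7 \cdot \frac{10}{9} \left(-4\right) = \left(-35\right) \left(- \frac{40}{9}\right) = \frac{1400}{9} \approx 155.56$)
$J{\left(N \right)} = \frac{3}{5} + \frac{N}{5} - \frac{\sqrt{2} \sqrt{N}}{5}$ ($J{\left(N \right)} = \frac{3}{5} - \frac{\sqrt{N + N} - N}{5} = \frac{3}{5} - \frac{\sqrt{2 N} - N}{5} = \frac{3}{5} - \frac{\sqrt{2} \sqrt{N} - N}{5} = \frac{3}{5} - \frac{- N + \sqrt{2} \sqrt{N}}{5} = \frac{3}{5} - \left(- \frac{N}{5} + \frac{\sqrt{2} \sqrt{N}}{5}\right) = \frac{3}{5} + \frac{N}{5} - \frac{\sqrt{2} \sqrt{N}}{5}$)
$\frac{X}{J{\left(Q{\left(-1 \right)} \right)}} = \frac{1400}{9 \left(\frac{3}{5} + \frac{-4 - 1}{5} - \frac{\sqrt{2} \sqrt{-4 - 1}}{5}\right)} = \frac{1400}{9 \left(\frac{3}{5} + \frac{1}{5} \left(-5\right) - \frac{\sqrt{2} \sqrt{-5}}{5}\right)} = \frac{1400}{9 \left(\frac{3}{5} - 1 - \frac{\sqrt{2} i \sqrt{5}}{5}\right)} = \frac{1400}{9 \left(\frac{3}{5} - 1 - \frac{i \sqrt{10}}{5}\right)} = \frac{1400}{9 \left(- \frac{2}{5} - \frac{i \sqrt{10}}{5}\right)}$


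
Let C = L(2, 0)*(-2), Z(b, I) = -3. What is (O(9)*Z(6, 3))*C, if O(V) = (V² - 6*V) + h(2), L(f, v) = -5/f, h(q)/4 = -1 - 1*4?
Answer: -105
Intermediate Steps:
h(q) = -20 (h(q) = 4*(-1 - 1*4) = 4*(-1 - 4) = 4*(-5) = -20)
O(V) = -20 + V² - 6*V (O(V) = (V² - 6*V) - 20 = -20 + V² - 6*V)
C = 5 (C = -5/2*(-2) = 5)
(O(9)*Z(6, 3))*C = ((-20 + 9² - 6*9)*(-3))*5 = ((-20 + 81 - 54)*(-3))*5 = (7*(-3))*5 = -21*5 = -105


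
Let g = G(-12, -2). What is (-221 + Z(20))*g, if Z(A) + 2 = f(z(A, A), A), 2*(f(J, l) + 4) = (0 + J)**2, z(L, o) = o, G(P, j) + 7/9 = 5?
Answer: -114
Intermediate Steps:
G(P, j) = 38/9 (G(P, j) = -7/9 + 5 = 38/9)
f(J, l) = -4 + J**2/2 (f(J, l) = -4 + (0 + J)**2/2 = -4 + J**2/2)
g = 38/9 ≈ 4.2222
Z(A) = -6 + A**2/2 (Z(A) = -2 + (-4 + A**2/2) = -6 + A**2/2)
(-221 + Z(20))*g = (-221 + (-6 + (1/2)*20**2))*(38/9) = (-221 + (-6 + (1/2)*400))*(38/9) = (-221 + (-6 + 200))*(38/9) = (-221 + 194)*(38/9) = -27*38/9 = -114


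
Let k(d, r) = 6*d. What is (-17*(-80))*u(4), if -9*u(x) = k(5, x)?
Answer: -13600/3 ≈ -4533.3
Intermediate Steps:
u(x) = -10/3 (u(x) = -2*5/3 = -⅑*30 = -10/3)
(-17*(-80))*u(4) = -17*(-80)*(-10/3) = 1360*(-10/3) = -13600/3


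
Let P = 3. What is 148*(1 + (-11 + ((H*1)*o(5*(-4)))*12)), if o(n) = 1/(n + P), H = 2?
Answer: -28712/17 ≈ -1688.9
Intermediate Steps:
o(n) = 1/(3 + n) (o(n) = 1/(n + 3) = 1/(3 + n))
148*(1 + (-11 + ((H*1)*o(5*(-4)))*12)) = 148*(1 + (-11 + ((2*1)/(3 + 5*(-4)))*12)) = 148*(1 + (-11 + (2/(3 - 20))*12)) = 148*(1 + (-11 + (2/(-17))*12)) = 148*(1 + (-11 + (2*(-1/17))*12)) = 148*(1 + (-11 - 2/17*12)) = 148*(1 + (-11 - 24/17)) = 148*(1 - 211/17) = 148*(-194/17) = -28712/17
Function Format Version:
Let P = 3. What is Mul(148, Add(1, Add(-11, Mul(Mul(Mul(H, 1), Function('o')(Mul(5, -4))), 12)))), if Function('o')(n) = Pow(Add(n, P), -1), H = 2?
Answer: Rational(-28712, 17) ≈ -1688.9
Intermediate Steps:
Function('o')(n) = Pow(Add(3, n), -1) (Function('o')(n) = Pow(Add(n, 3), -1) = Pow(Add(3, n), -1))
Mul(148, Add(1, Add(-11, Mul(Mul(Mul(H, 1), Function('o')(Mul(5, -4))), 12)))) = Mul(148, Add(1, Add(-11, Mul(Mul(Mul(2, 1), Pow(Add(3, Mul(5, -4)), -1)), 12)))) = Mul(148, Add(1, Add(-11, Mul(Mul(2, Pow(Add(3, -20), -1)), 12)))) = Mul(148, Add(1, Add(-11, Mul(Mul(2, Pow(-17, -1)), 12)))) = Mul(148, Add(1, Add(-11, Mul(Mul(2, Rational(-1, 17)), 12)))) = Mul(148, Add(1, Add(-11, Mul(Rational(-2, 17), 12)))) = Mul(148, Add(1, Add(-11, Rational(-24, 17)))) = Mul(148, Add(1, Rational(-211, 17))) = Mul(148, Rational(-194, 17)) = Rational(-28712, 17)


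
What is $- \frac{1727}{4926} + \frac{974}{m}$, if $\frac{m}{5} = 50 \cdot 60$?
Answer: $- \frac{1758923}{6157500} \approx -0.28566$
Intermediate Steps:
$m = 15000$ ($m = 5 \cdot 50 \cdot 60 = 5 \cdot 3000 = 15000$)
$- \frac{1727}{4926} + \frac{974}{m} = - \frac{1727}{4926} + \frac{974}{15000} = \left(-1727\right) \frac{1}{4926} + 974 \cdot \frac{1}{15000} = - \frac{1727}{4926} + \frac{487}{7500} = - \frac{1758923}{6157500}$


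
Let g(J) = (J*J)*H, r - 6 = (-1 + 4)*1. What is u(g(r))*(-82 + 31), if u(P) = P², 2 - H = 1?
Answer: -334611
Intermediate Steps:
H = 1 (H = 2 - 1*1 = 2 - 1 = 1)
r = 9 (r = 6 + (-1 + 4)*1 = 6 + 3*1 = 6 + 3 = 9)
g(J) = J² (g(J) = (J*J)*1 = J²*1 = J²)
u(g(r))*(-82 + 31) = (9²)²*(-82 + 31) = 81²*(-51) = 6561*(-51) = -334611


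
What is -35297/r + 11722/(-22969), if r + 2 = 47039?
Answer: -1362104507/1080392853 ≈ -1.2607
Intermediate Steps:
r = 47037 (r = -2 + 47039 = 47037)
-35297/r + 11722/(-22969) = -35297/47037 + 11722/(-22969) = -35297*1/47037 + 11722*(-1/22969) = -35297/47037 - 11722/22969 = -1362104507/1080392853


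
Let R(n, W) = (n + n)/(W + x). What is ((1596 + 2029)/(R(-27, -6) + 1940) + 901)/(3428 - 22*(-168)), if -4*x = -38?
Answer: 12163647/95974528 ≈ 0.12674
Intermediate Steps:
x = 19/2 (x = -¼*(-38) = 19/2 ≈ 9.5000)
R(n, W) = 2*n/(19/2 + W) (R(n, W) = (n + n)/(W + 19/2) = (2*n)/(19/2 + W) = 2*n/(19/2 + W))
((1596 + 2029)/(R(-27, -6) + 1940) + 901)/(3428 - 22*(-168)) = ((1596 + 2029)/(4*(-27)/(19 + 2*(-6)) + 1940) + 901)/(3428 - 22*(-168)) = (3625/(4*(-27)/(19 - 12) + 1940) + 901)/(3428 + 3696) = (3625/(4*(-27)/7 + 1940) + 901)/7124 = (3625/(4*(-27)*(⅐) + 1940) + 901)*(1/7124) = (3625/(-108/7 + 1940) + 901)*(1/7124) = (3625/(13472/7) + 901)*(1/7124) = (3625*(7/13472) + 901)*(1/7124) = (25375/13472 + 901)*(1/7124) = (12163647/13472)*(1/7124) = 12163647/95974528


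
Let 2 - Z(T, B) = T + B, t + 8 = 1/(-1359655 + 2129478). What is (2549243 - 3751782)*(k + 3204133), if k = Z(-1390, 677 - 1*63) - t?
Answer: -2966928703695554104/769823 ≈ -3.8540e+12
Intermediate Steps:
t = -6158583/769823 (t = -8 + 1/(-1359655 + 2129478) = -8 + 1/769823 = -6158583/769823 ≈ -8.0000)
Z(T, B) = 2 - B - T (Z(T, B) = 2 - (T + B) = 2 - (B + T) = 2 + (-B - T) = 2 - B - T)
k = 605080877/769823 (k = (2 - (677 - 1*63) - 1*(-1390)) - 1*(-6158583/769823) = (2 - (677 - 63) + 1390) + 6158583/769823 = (2 - 1*614 + 1390) + 6158583/769823 = (2 - 614 + 1390) + 6158583/769823 = 778 + 6158583/769823 = 605080877/769823 ≈ 786.00)
(2549243 - 3751782)*(k + 3204133) = (2549243 - 3751782)*(605080877/769823 + 3204133) = -1202539*2467220359336/769823 = -2966928703695554104/769823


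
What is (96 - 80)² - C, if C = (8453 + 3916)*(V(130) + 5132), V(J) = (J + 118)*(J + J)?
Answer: -861030572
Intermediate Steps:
V(J) = 2*J*(118 + J) (V(J) = (118 + J)*(2*J) = 2*J*(118 + J))
C = 861030828 (C = (8453 + 3916)*(2*130*(118 + 130) + 5132) = 12369*(2*130*248 + 5132) = 12369*(64480 + 5132) = 12369*69612 = 861030828)
(96 - 80)² - C = (96 - 80)² - 1*861030828 = 16² - 861030828 = 256 - 861030828 = -861030572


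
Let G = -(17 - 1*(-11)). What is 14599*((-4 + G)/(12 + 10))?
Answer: -233584/11 ≈ -21235.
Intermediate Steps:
G = -28 (G = -(17 + 11) = -1*28 = -28)
14599*((-4 + G)/(12 + 10)) = 14599*((-4 - 28)/(12 + 10)) = 14599*(-32/22) = 14599*(-32*1/22) = 14599*(-16/11) = -233584/11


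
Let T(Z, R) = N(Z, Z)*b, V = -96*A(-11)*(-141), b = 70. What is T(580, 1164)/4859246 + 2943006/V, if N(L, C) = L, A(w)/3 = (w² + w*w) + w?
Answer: 15889216799/49331065392 ≈ 0.32209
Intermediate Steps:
A(w) = 3*w + 6*w² (A(w) = 3*((w² + w*w) + w) = 3*((w² + w²) + w) = 3*(2*w² + w) = 3*(w + 2*w²) = 3*w + 6*w²)
V = 9380448 (V = -288*(-11)*(1 + 2*(-11))*(-141) = -288*(-11)*(1 - 22)*(-141) = -288*(-11)*(-21)*(-141) = -96*693*(-141) = -66528*(-141) = 9380448)
T(Z, R) = 70*Z (T(Z, R) = Z*70 = 70*Z)
T(580, 1164)/4859246 + 2943006/V = (70*580)/4859246 + 2943006/9380448 = 40600*(1/4859246) + 2943006*(1/9380448) = 2900/347089 + 44591/142128 = 15889216799/49331065392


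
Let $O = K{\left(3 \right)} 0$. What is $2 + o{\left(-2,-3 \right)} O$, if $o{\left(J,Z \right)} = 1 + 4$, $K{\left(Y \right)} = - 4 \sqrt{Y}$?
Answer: $2$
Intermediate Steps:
$o{\left(J,Z \right)} = 5$
$O = 0$ ($O = - 4 \sqrt{3} \cdot 0 = 0$)
$2 + o{\left(-2,-3 \right)} O = 2 + 5 \cdot 0 = 2 + 0 = 2$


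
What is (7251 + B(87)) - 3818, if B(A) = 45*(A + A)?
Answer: 11263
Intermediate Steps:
B(A) = 90*A (B(A) = 45*(2*A) = 90*A)
(7251 + B(87)) - 3818 = (7251 + 90*87) - 3818 = (7251 + 7830) - 3818 = 15081 - 3818 = 11263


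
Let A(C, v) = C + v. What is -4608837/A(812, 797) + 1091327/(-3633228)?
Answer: -16746711580979/5845863852 ≈ -2864.7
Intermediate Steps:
-4608837/A(812, 797) + 1091327/(-3633228) = -4608837/(812 + 797) + 1091327/(-3633228) = -4608837/1609 + 1091327*(-1/3633228) = -4608837*1/1609 - 1091327/3633228 = -4608837/1609 - 1091327/3633228 = -16746711580979/5845863852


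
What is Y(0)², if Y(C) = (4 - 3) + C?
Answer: 1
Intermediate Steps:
Y(C) = 1 + C
Y(0)² = (1 + 0)² = 1² = 1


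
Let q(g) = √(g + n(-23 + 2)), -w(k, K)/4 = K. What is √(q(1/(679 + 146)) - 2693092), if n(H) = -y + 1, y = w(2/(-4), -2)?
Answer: √(-73319429700 + 165*I*√190542)/165 ≈ 0.00080604 + 1641.1*I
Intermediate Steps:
w(k, K) = -4*K
y = 8 (y = -4*(-2) = 8)
n(H) = -7 (n(H) = -1*8 + 1 = -8 + 1 = -7)
q(g) = √(-7 + g) (q(g) = √(g - 7) = √(-7 + g))
√(q(1/(679 + 146)) - 2693092) = √(√(-7 + 1/(679 + 146)) - 2693092) = √(√(-7 + 1/825) - 2693092) = √(√(-5774/825) - 2693092) = √(I*√190542/165 - 2693092) = √(-2693092 + I*√190542/165)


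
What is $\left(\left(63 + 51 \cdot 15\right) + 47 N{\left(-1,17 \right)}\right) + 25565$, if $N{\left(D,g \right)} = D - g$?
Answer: $25547$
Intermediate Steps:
$\left(\left(63 + 51 \cdot 15\right) + 47 N{\left(-1,17 \right)}\right) + 25565 = \left(\left(63 + 51 \cdot 15\right) + 47 \left(-1 - 17\right)\right) + 25565 = \left(\left(63 + 765\right) + 47 \left(-1 - 17\right)\right) + 25565 = \left(828 + 47 \left(-18\right)\right) + 25565 = \left(828 - 846\right) + 25565 = -18 + 25565 = 25547$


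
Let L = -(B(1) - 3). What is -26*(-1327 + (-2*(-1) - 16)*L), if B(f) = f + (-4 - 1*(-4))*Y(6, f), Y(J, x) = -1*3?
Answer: 35230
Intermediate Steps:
Y(J, x) = -3
B(f) = f (B(f) = f + (-4 - 1*(-4))*(-3) = f + (-4 + 4)*(-3) = f + 0*(-3) = f + 0 = f)
L = 2 (L = -(1 - 3) = -1*(-2) = 2)
-26*(-1327 + (-2*(-1) - 16)*L) = -26*(-1327 + (-2*(-1) - 16)*2) = -26*(-1327 + (2 - 16)*2) = -26*(-1327 - 14*2) = -26*(-1327 - 28) = -26*(-1355) = 35230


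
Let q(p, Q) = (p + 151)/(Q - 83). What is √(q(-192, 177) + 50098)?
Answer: √442662074/94 ≈ 223.82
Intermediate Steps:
q(p, Q) = (151 + p)/(-83 + Q)
√(q(-192, 177) + 50098) = √((151 - 192)/(-83 + 177) + 50098) = √(-41/94 + 50098) = √(4709171/94) = √442662074/94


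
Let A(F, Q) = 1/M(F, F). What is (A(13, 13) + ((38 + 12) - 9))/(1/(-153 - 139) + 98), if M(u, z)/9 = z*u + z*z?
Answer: 18209558/43523415 ≈ 0.41839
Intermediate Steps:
M(u, z) = 9*z² + 9*u*z (M(u, z) = 9*(z*u + z*z) = 9*(u*z + z²) = 9*(z² + u*z) = 9*z² + 9*u*z)
A(F, Q) = 1/(18*F²) (A(F, Q) = 1/(9*F*(F + F)) = 1/(9*F*(2*F)) = 1/(18*F²))
(A(13, 13) + ((38 + 12) - 9))/(1/(-153 - 139) + 98) = ((1/18)/13² + ((38 + 12) - 9))/(1/(-153 - 139) + 98) = ((1/18)*(1/169) + (50 - 9))/(1/(-292) + 98) = (1/3042 + 41)/(-1/292 + 98) = (124723/3042)/(28615/292) = (292/28615)*(124723/3042) = 18209558/43523415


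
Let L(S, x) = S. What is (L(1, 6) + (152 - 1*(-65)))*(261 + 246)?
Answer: 110526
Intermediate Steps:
(L(1, 6) + (152 - 1*(-65)))*(261 + 246) = (1 + (152 - 1*(-65)))*(261 + 246) = (1 + (152 + 65))*507 = (1 + 217)*507 = 218*507 = 110526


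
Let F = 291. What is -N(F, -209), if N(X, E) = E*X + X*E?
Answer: 121638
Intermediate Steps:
N(X, E) = 2*E*X (N(X, E) = E*X + E*X = 2*E*X)
-N(F, -209) = -2*(-209)*291 = -1*(-121638) = 121638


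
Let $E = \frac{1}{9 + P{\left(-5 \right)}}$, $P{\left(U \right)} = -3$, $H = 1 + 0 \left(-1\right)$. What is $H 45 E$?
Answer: $\frac{15}{2} \approx 7.5$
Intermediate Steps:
$H = 1$ ($H = 1 + 0 = 1$)
$E = \frac{1}{6}$ ($E = \frac{1}{9 - 3} = \frac{1}{6} \approx 0.16667$)
$H 45 E = 1 \cdot 45 \cdot \frac{1}{6} = 45 \cdot \frac{1}{6} = \frac{15}{2}$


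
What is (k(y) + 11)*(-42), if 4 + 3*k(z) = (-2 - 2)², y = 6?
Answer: -630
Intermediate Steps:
k(z) = 4 (k(z) = -4/3 + (-2 - 2)²/3 = -4/3 + (⅓)*(-4)² = -4/3 + (⅓)*16 = -4/3 + 16/3 = 4)
(k(y) + 11)*(-42) = (4 + 11)*(-42) = 15*(-42) = -630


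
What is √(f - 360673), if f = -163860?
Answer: 19*I*√1453 ≈ 724.25*I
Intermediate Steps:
√(f - 360673) = √(-163860 - 360673) = √(-524533) = 19*I*√1453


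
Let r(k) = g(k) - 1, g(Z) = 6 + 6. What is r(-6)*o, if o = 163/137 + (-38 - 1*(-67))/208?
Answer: 416647/28496 ≈ 14.621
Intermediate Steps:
g(Z) = 12
o = 37877/28496 (o = 163*(1/137) + (-38 + 67)*(1/208) = 163/137 + 29*(1/208) = 163/137 + 29/208 = 37877/28496 ≈ 1.3292)
r(k) = 11 (r(k) = 12 - 1 = 11)
r(-6)*o = 11*(37877/28496) = 416647/28496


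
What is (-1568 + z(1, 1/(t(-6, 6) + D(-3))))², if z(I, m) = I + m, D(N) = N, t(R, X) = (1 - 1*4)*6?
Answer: 1082936464/441 ≈ 2.4556e+6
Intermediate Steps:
t(R, X) = -18 (t(R, X) = (1 - 4)*6 = -3*6 = -18)
(-1568 + z(1, 1/(t(-6, 6) + D(-3))))² = (-1568 + (1 + 1/(-18 - 3)))² = (-1568 + (1 + 1/(-21)))² = (-1568 + (1 - 1/21))² = (-1568 + 20/21)² = (-32908/21)² = 1082936464/441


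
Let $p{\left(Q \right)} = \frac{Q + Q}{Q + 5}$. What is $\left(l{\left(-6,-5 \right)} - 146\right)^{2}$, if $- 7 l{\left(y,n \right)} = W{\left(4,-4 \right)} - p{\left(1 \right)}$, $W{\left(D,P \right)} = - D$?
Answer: $\frac{9320809}{441} \approx 21136.0$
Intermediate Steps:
$p{\left(Q \right)} = \frac{2 Q}{5 + Q}$
$l{\left(y,n \right)} = \frac{13}{21}$ ($l{\left(y,n \right)} = - \frac{\left(-1\right) 4 - 2 \cdot 1 \frac{1}{5 + 1}}{7} = - \frac{-4 - 2 \cdot 1 \cdot \frac{1}{6}}{7} = - \frac{-4 - \frac{1}{3}}{7} = \left(- \frac{1}{7}\right) \left(- \frac{13}{3}\right) = \frac{13}{21}$)
$\left(l{\left(-6,-5 \right)} - 146\right)^{2} = \left(\frac{13}{21} - 146\right)^{2} = \left(- \frac{3053}{21}\right)^{2} = \frac{9320809}{441}$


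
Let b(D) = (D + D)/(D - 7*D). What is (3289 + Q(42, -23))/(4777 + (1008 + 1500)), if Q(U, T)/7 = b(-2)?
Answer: 1972/4371 ≈ 0.45116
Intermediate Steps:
b(D) = -⅓ (b(D) = (2*D)/((-6*D)) = (2*D)*(-1/(6*D)) = -⅓)
Q(U, T) = -7/3 (Q(U, T) = 7*(-⅓) = -7/3)
(3289 + Q(42, -23))/(4777 + (1008 + 1500)) = (3289 - 7/3)/(4777 + (1008 + 1500)) = 9860/(3*(4777 + 2508)) = (9860/3)/7285 = (9860/3)*(1/7285) = 1972/4371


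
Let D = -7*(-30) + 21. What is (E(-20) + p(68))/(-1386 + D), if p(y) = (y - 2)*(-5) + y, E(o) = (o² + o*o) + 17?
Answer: -37/77 ≈ -0.48052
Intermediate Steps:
E(o) = 17 + 2*o² (E(o) = (o² + o²) + 17 = 2*o² + 17 = 17 + 2*o²)
p(y) = 10 - 4*y (p(y) = (-2 + y)*(-5) + y = (10 - 5*y) + y = 10 - 4*y)
D = 231 (D = 210 + 21 = 231)
(E(-20) + p(68))/(-1386 + D) = ((17 + 2*(-20)²) + (10 - 4*68))/(-1386 + 231) = ((17 + 2*400) + (10 - 272))/(-1155) = ((17 + 800) - 262)*(-1/1155) = (817 - 262)*(-1/1155) = 555*(-1/1155) = -37/77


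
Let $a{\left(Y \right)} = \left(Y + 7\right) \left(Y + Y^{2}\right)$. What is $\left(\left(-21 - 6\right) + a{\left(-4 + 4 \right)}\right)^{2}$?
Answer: $729$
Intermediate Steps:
$a{\left(Y \right)} = \left(7 + Y\right) \left(Y + Y^{2}\right)$
$\left(\left(-21 - 6\right) + a{\left(-4 + 4 \right)}\right)^{2} = \left(\left(-21 - 6\right) + \left(-4 + 4\right) \left(7 + \left(-4 + 4\right)^{2} + 8 \left(-4 + 4\right)\right)\right)^{2} = \left(-27 + 0 \left(7 + 0^{2} + 8 \cdot 0\right)\right)^{2} = \left(-27 + 0 \left(7 + 0 + 0\right)\right)^{2} = \left(-27 + 0 \cdot 7\right)^{2} = \left(-27 + 0\right)^{2} = \left(-27\right)^{2} = 729$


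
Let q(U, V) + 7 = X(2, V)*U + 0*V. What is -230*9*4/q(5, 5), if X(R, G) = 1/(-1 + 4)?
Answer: 3105/2 ≈ 1552.5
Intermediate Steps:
X(R, G) = 1/3
q(U, V) = -7 + U/3 (q(U, V) = -7 + (U/3 + 0*V) = -7 + (U/3 + 0) = -7 + U/3)
-230*9*4/q(5, 5) = -230*9*4/(-7 + (1/3)*5) = -8280/(-7 + 5/3) = -8280/(-16/3) = -8280*(-3)/16 = -230*(-27/4) = 3105/2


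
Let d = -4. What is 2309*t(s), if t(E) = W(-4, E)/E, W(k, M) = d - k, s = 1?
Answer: 0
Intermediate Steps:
W(k, M) = -4 - k
t(E) = 0 (t(E) = (-4 - 1*(-4))/E = (-4 + 4)/E = 0/E = 0)
2309*t(s) = 2309*0 = 0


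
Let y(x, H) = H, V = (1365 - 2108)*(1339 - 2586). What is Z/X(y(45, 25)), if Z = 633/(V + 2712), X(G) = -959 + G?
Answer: -633/867903622 ≈ -7.2934e-7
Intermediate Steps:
V = 926521 (V = -743*(-1247) = 926521)
Z = 633/929233 (Z = 633/(926521 + 2712) = 633/929233 ≈ 0.00068121)
Z/X(y(45, 25)) = 633/(929233*(-959 + 25)) = (633/929233)/(-934) = (633/929233)*(-1/934) = -633/867903622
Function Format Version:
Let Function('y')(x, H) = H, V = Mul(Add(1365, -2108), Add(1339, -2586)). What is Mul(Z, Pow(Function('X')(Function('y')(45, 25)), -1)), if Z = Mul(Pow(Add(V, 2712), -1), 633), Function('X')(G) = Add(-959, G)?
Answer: Rational(-633, 867903622) ≈ -7.2934e-7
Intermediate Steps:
V = 926521 (V = Mul(-743, -1247) = 926521)
Z = Rational(633, 929233) (Z = Mul(Pow(Add(926521, 2712), -1), 633) = Mul(Pow(929233, -1), 633) = Mul(Rational(1, 929233), 633) = Rational(633, 929233) ≈ 0.00068121)
Mul(Z, Pow(Function('X')(Function('y')(45, 25)), -1)) = Mul(Rational(633, 929233), Pow(Add(-959, 25), -1)) = Mul(Rational(633, 929233), Pow(-934, -1)) = Mul(Rational(633, 929233), Rational(-1, 934)) = Rational(-633, 867903622)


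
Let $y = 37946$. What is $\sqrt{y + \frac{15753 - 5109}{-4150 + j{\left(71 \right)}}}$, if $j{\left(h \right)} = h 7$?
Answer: $\frac{\sqrt{506328061382}}{3653} \approx 194.79$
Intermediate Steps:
$j{\left(h \right)} = 7 h$
$\sqrt{y + \frac{15753 - 5109}{-4150 + j{\left(71 \right)}}} = \sqrt{37946 + \frac{15753 - 5109}{-4150 + 7 \cdot 71}} = \sqrt{37946 + \frac{10644}{-4150 + 497}} = \sqrt{37946 + \frac{10644}{-3653}} = \sqrt{37946 + 10644 \left(- \frac{1}{3653}\right)} = \sqrt{37946 - \frac{10644}{3653}} = \sqrt{\frac{138606094}{3653}} = \frac{\sqrt{506328061382}}{3653}$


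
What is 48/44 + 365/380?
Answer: 1715/836 ≈ 2.0514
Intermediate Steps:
48/44 + 365/380 = 48*(1/44) + 365*(1/380) = 12/11 + 73/76 = 1715/836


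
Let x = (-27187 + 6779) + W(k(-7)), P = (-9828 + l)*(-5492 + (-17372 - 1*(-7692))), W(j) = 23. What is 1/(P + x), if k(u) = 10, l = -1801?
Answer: 1/176414803 ≈ 5.6685e-9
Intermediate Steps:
P = 176435188 (P = (-9828 - 1801)*(-5492 + (-17372 - 1*(-7692))) = -11629*(-5492 + (-17372 + 7692)) = -11629*(-5492 - 9680) = -11629*(-15172) = 176435188)
x = -20385 (x = (-27187 + 6779) + 23 = -20408 + 23 = -20385)
1/(P + x) = 1/(176435188 - 20385) = 1/176414803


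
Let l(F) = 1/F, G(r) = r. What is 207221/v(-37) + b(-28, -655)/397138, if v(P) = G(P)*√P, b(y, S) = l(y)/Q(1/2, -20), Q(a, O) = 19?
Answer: -1/211277416 + 207221*I*√37/1369 ≈ -4.7331e-9 + 920.73*I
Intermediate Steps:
b(y, S) = 1/(19*y) (b(y, S) = 1/(y*19) = (1/19)/y = 1/(19*y))
v(P) = P^(3/2) (v(P) = P*√P = P^(3/2))
207221/v(-37) + b(-28, -655)/397138 = 207221/((-37)^(3/2)) + ((1/19)/(-28))/397138 = 207221/((-37*I*√37)) + ((1/19)*(-1/28))*(1/397138) = 207221*(I*√37/1369) - 1/532*1/397138 = 207221*I*√37/1369 - 1/211277416 = -1/211277416 + 207221*I*√37/1369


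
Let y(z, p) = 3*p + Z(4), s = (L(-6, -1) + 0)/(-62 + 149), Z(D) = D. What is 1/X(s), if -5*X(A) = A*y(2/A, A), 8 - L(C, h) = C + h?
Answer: -841/131 ≈ -6.4198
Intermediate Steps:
L(C, h) = 8 - C - h (L(C, h) = 8 - (C + h) = 8 + (-C - h) = 8 - C - h)
s = 5/29 (s = ((8 - 1*(-6) - 1*(-1)) + 0)/(-62 + 149) = ((8 + 6 + 1) + 0)/87 = (15 + 0)*(1/87) = 15*(1/87) = 5/29 ≈ 0.17241)
y(z, p) = 4 + 3*p (y(z, p) = 3*p + 4 = 4 + 3*p)
X(A) = -A*(4 + 3*A)/5
1/X(s) = 1/(-1/5*5/29*(4 + 3*(5/29))) = 1/(-1/5*5/29*(4 + 15/29)) = 1/(-1/5*5/29*131/29) = 1/(-131/841) = -841/131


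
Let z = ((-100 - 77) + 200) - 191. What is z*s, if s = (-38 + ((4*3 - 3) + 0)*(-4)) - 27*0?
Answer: 12432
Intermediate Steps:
z = -168 (z = (-177 + 200) - 191 = 23 - 191 = -168)
s = -74 (s = (-38 + ((12 - 3) + 0)*(-4)) + 0 = (-38 + (9 + 0)*(-4)) + 0 = (-38 + 9*(-4)) + 0 = (-38 - 36) + 0 = -74 + 0 = -74)
z*s = -168*(-74) = 12432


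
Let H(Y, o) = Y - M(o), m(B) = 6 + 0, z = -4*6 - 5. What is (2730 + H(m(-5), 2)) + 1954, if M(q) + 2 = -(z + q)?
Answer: 4665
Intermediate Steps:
z = -29 (z = -24 - 5 = -29)
m(B) = 6
M(q) = 27 - q (M(q) = -2 - (-29 + q) = -2 + (29 - q) = 27 - q)
H(Y, o) = -27 + Y + o (H(Y, o) = Y - (27 - o) = Y + (-27 + o) = -27 + Y + o)
(2730 + H(m(-5), 2)) + 1954 = (2730 + (-27 + 6 + 2)) + 1954 = (2730 - 19) + 1954 = 2711 + 1954 = 4665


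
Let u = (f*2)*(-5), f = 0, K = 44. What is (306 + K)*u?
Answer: 0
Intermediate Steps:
u = 0 (u = (0*2)*(-5) = 0*(-5) = 0)
(306 + K)*u = (306 + 44)*0 = 350*0 = 0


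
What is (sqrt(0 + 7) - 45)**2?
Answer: (45 - sqrt(7))**2 ≈ 1793.9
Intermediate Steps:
(sqrt(0 + 7) - 45)**2 = (sqrt(7) - 45)**2 = (-45 + sqrt(7))**2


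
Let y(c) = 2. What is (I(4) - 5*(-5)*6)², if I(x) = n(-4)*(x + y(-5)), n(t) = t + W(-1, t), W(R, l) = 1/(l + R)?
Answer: 389376/25 ≈ 15575.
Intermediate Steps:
W(R, l) = 1/(R + l)
n(t) = t + 1/(-1 + t)
I(x) = -42/5 - 21*x/5 (I(x) = ((1 - 4*(-1 - 4))/(-1 - 4))*(x + 2) = ((1 - 4*(-5))/(-5))*(2 + x) = (-(1 + 20)/5)*(2 + x) = (-⅕*21)*(2 + x) = -21*(2 + x)/5 = -42/5 - 21*x/5)
(I(4) - 5*(-5)*6)² = ((-42/5 - 21/5*4) - 5*(-5)*6)² = ((-42/5 - 84/5) + 25*6)² = (-126/5 + 150)² = (624/5)² = 389376/25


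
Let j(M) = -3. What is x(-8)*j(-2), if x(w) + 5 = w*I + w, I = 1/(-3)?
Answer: 31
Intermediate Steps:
I = -1/3 ≈ -0.33333
x(w) = -5 + 2*w/3 (x(w) = -5 + (w*(-1/3) + w) = -5 + (-w/3 + w) = -5 + 2*w/3)
x(-8)*j(-2) = (-5 + (2/3)*(-8))*(-3) = (-5 - 16/3)*(-3) = -31/3*(-3) = 31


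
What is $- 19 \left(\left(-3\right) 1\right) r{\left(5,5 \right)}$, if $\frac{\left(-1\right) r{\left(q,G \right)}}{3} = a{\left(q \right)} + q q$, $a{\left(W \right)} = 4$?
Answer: $-4959$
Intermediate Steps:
$r{\left(q,G \right)} = -12 - 3 q^{2}$ ($r{\left(q,G \right)} = - 3 \left(4 + q q\right) = - 3 \left(4 + q^{2}\right) = -12 - 3 q^{2}$)
$- 19 \left(\left(-3\right) 1\right) r{\left(5,5 \right)} = - 19 \left(\left(-3\right) 1\right) \left(-12 - 3 \cdot 5^{2}\right) = \left(-19\right) \left(-3\right) \left(-12 - 75\right) = 57 \left(-12 - 75\right) = 57 \left(-87\right) = -4959$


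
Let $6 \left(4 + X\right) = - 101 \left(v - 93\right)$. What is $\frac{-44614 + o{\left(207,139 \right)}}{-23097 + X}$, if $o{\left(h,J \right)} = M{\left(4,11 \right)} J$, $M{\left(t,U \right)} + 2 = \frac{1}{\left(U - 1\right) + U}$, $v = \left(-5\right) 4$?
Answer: $\frac{1885186}{890351} \approx 2.1174$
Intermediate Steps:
$v = -20$
$M{\left(t,U \right)} = -2 + \frac{1}{-1 + 2 U}$ ($M{\left(t,U \right)} = -2 + \frac{1}{\left(U - 1\right) + U} = -2 + \frac{1}{\left(-1 + U\right) + U} = -2 + \frac{1}{-1 + 2 U}$)
$X = \frac{11389}{6}$ ($X = -4 + \frac{\left(-101\right) \left(-20 - 93\right)}{6} = -4 + \frac{\left(-101\right) \left(-113\right)}{6} = -4 + \frac{1}{6} \cdot 11413 = -4 + \frac{11413}{6} = \frac{11389}{6} \approx 1898.2$)
$o{\left(h,J \right)} = - \frac{41 J}{21}$ ($o{\left(h,J \right)} = \frac{3 - 44}{-1 + 2 \cdot 11} J = \frac{3 - 44}{-1 + 22} J = \frac{1}{21} \left(-41\right) J = - \frac{41 J}{21}$)
$\frac{-44614 + o{\left(207,139 \right)}}{-23097 + X} = \frac{-44614 - \frac{5699}{21}}{-23097 + \frac{11389}{6}} = \frac{-44614 - \frac{5699}{21}}{- \frac{127193}{6}} = \left(- \frac{942593}{21}\right) \left(- \frac{6}{127193}\right) = \frac{1885186}{890351}$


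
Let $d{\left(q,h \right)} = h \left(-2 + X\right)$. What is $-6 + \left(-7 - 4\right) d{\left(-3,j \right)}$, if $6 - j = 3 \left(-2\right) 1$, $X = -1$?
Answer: $390$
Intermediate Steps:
$j = 12$ ($j = 6 - 3 \left(-2\right) 1 = 6 - \left(-6\right) 1 = 6 - -6 = 6 + 6 = 12$)
$d{\left(q,h \right)} = - 3 h$ ($d{\left(q,h \right)} = h \left(-2 - 1\right) = h \left(-3\right) = - 3 h$)
$-6 + \left(-7 - 4\right) d{\left(-3,j \right)} = -6 + \left(-7 - 4\right) \left(\left(-3\right) 12\right) = -6 - -396 = -6 + 396 = 390$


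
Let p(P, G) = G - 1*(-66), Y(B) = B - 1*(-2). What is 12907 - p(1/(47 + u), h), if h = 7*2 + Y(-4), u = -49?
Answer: 12829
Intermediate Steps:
Y(B) = 2 + B (Y(B) = B + 2 = 2 + B)
h = 12 (h = 7*2 + (2 - 4) = 14 - 2 = 12)
p(P, G) = 66 + G (p(P, G) = G + 66 = 66 + G)
12907 - p(1/(47 + u), h) = 12907 - (66 + 12) = 12907 - 1*78 = 12907 - 78 = 12829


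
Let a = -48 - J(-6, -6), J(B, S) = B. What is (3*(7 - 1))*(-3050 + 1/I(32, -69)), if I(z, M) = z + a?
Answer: -274509/5 ≈ -54902.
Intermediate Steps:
a = -42 (a = -48 - 1*(-6) = -48 + 6 = -42)
I(z, M) = -42 + z (I(z, M) = z - 42 = -42 + z)
(3*(7 - 1))*(-3050 + 1/I(32, -69)) = (3*(7 - 1))*(-3050 + 1/(-42 + 32)) = (3*6)*(-3050 + 1/(-10)) = 18*(-3050 - ⅒) = 18*(-30501/10) = -274509/5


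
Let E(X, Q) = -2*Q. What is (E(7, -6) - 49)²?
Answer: 1369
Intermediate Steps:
(E(7, -6) - 49)² = (-2*(-6) - 49)² = (12 - 49)² = (-37)² = 1369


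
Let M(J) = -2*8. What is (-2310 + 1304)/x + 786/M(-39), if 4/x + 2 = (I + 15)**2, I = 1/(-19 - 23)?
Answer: -24675769/441 ≈ -55954.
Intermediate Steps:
M(J) = -16
I = -1/42 (I = 1/(-42) = -1/42 ≈ -0.023810)
x = 7056/392113 (x = 4/(-2 + (-1/42 + 15)**2) = 4/(-2 + (629/42)**2) = 4/(-2 + 395641/1764) = 4/(392113/1764) = 4*(1764/392113) = 7056/392113 ≈ 0.017995)
(-2310 + 1304)/x + 786/M(-39) = (-2310 + 1304)/(7056/392113) + 786/(-16) = -1006*392113/7056 + 786*(-1/16) = -197232839/3528 - 393/8 = -24675769/441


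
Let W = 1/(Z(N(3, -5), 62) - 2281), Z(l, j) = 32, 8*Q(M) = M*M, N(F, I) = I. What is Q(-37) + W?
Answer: 3078873/17992 ≈ 171.12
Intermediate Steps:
Q(M) = M**2/8 (Q(M) = (M*M)/8 = M**2/8)
W = -1/2249 (W = 1/(32 - 2281) = 1/(-2249) = -1/2249 ≈ -0.00044464)
Q(-37) + W = (1/8)*(-37)**2 - 1/2249 = (1/8)*1369 - 1/2249 = 1369/8 - 1/2249 = 3078873/17992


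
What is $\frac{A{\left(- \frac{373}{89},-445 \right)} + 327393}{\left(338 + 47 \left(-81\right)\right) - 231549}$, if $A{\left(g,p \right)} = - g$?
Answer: $- \frac{14569175}{10458301} \approx -1.3931$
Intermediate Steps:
$\frac{A{\left(- \frac{373}{89},-445 \right)} + 327393}{\left(338 + 47 \left(-81\right)\right) - 231549} = \frac{- \frac{-373}{89} + 327393}{\left(338 + 47 \left(-81\right)\right) - 231549} = \frac{- \frac{-373}{89} + 327393}{\left(338 - 3807\right) - 231549} = \frac{\left(-1\right) \left(- \frac{373}{89}\right) + 327393}{-3469 - 231549} = \frac{\frac{373}{89} + 327393}{-235018} = \frac{29138350}{89} \left(- \frac{1}{235018}\right) = - \frac{14569175}{10458301}$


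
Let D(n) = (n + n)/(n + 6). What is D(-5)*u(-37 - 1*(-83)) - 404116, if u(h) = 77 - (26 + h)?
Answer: -404166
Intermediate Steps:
u(h) = 51 - h (u(h) = 77 + (-26 - h) = 51 - h)
D(n) = 2*n/(6 + n) (D(n) = (2*n)/(6 + n) = 2*n/(6 + n))
D(-5)*u(-37 - 1*(-83)) - 404116 = (2*(-5)/(6 - 5))*(51 - (-37 - 1*(-83))) - 404116 = (2*(-5)/1)*(51 - (-37 + 83)) - 404116 = (2*(-5)*1)*(51 - 1*46) - 404116 = -10*(51 - 46) - 404116 = -10*5 - 404116 = -50 - 404116 = -404166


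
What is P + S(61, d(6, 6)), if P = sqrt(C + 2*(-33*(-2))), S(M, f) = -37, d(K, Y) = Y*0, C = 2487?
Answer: -37 + 3*sqrt(291) ≈ 14.176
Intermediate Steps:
d(K, Y) = 0
P = 3*sqrt(291) (P = sqrt(2487 + 2*(-33*(-2))) = sqrt(2487 + 2*66) = sqrt(2487 + 132) = sqrt(2619) = 3*sqrt(291) ≈ 51.176)
P + S(61, d(6, 6)) = 3*sqrt(291) - 37 = -37 + 3*sqrt(291)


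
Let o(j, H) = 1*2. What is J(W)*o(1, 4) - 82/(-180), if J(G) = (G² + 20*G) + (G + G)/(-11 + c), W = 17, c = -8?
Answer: 2145839/1710 ≈ 1254.9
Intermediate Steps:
o(j, H) = 2
J(G) = G² + 378*G/19 (J(G) = (G² + 20*G) + (G + G)/(-11 - 8) = (G² + 20*G) + (2*G)/(-19) = (G² + 20*G) + (2*G)*(-1/19) = (G² + 20*G) - 2*G/19 = G² + 378*G/19)
J(W)*o(1, 4) - 82/(-180) = ((1/19)*17*(378 + 19*17))*2 - 82/(-180) = ((1/19)*17*(378 + 323))*2 - 82*(-1/180) = ((1/19)*17*701)*2 + 41/90 = (11917/19)*2 + 41/90 = 23834/19 + 41/90 = 2145839/1710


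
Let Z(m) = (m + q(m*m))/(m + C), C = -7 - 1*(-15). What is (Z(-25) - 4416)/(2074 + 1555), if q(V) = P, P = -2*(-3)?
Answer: -75053/61693 ≈ -1.2166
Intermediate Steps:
P = 6
q(V) = 6
C = 8 (C = -7 + 15 = 8)
Z(m) = (6 + m)/(8 + m) (Z(m) = (m + 6)/(m + 8) = (6 + m)/(8 + m))
(Z(-25) - 4416)/(2074 + 1555) = ((6 - 25)/(8 - 25) - 4416)/(2074 + 1555) = (-19/(-17) - 4416)/3629 = (-1/17*(-19) - 4416)*(1/3629) = (19/17 - 4416)*(1/3629) = -75053/17*1/3629 = -75053/61693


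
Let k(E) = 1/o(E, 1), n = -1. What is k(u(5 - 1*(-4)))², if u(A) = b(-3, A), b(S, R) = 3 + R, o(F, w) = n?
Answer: 1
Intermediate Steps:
o(F, w) = -1
u(A) = 3 + A
k(E) = -1 (k(E) = 1/(-1) = -1)
k(u(5 - 1*(-4)))² = (-1)² = 1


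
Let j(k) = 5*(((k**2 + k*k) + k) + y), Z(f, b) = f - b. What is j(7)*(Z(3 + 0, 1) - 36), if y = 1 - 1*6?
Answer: -17000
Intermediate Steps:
y = -5 (y = 1 - 6 = -5)
j(k) = -25 + 5*k + 10*k**2 (j(k) = 5*(((k**2 + k*k) + k) - 5) = 5*(((k**2 + k**2) + k) - 5) = 5*((2*k**2 + k) - 5) = 5*((k + 2*k**2) - 5) = 5*(-5 + k + 2*k**2) = -25 + 5*k + 10*k**2)
j(7)*(Z(3 + 0, 1) - 36) = (-25 + 5*7 + 10*7**2)*(((3 + 0) - 1*1) - 36) = (-25 + 35 + 10*49)*((3 - 1) - 36) = (-25 + 35 + 490)*(2 - 36) = 500*(-34) = -17000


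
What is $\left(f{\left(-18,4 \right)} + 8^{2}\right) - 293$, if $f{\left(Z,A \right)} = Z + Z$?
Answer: $-265$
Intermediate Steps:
$f{\left(Z,A \right)} = 2 Z$
$\left(f{\left(-18,4 \right)} + 8^{2}\right) - 293 = \left(2 \left(-18\right) + 8^{2}\right) - 293 = \left(-36 + 64\right) - 293 = 28 - 293 = -265$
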